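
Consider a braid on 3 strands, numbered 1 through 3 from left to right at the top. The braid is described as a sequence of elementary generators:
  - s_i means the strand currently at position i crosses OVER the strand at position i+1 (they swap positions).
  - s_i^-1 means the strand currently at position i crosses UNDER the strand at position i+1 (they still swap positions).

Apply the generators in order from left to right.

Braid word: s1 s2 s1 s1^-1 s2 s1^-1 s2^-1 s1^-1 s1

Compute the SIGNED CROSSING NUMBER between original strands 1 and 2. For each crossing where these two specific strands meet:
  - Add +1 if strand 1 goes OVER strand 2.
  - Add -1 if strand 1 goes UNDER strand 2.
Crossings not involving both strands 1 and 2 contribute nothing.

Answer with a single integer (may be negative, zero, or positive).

Answer: 2

Derivation:
Gen 1: 1 over 2. Both 1&2? yes. Contrib: +1. Sum: 1
Gen 2: crossing 1x3. Both 1&2? no. Sum: 1
Gen 3: crossing 2x3. Both 1&2? no. Sum: 1
Gen 4: crossing 3x2. Both 1&2? no. Sum: 1
Gen 5: crossing 3x1. Both 1&2? no. Sum: 1
Gen 6: 2 under 1. Both 1&2? yes. Contrib: +1. Sum: 2
Gen 7: crossing 2x3. Both 1&2? no. Sum: 2
Gen 8: crossing 1x3. Both 1&2? no. Sum: 2
Gen 9: crossing 3x1. Both 1&2? no. Sum: 2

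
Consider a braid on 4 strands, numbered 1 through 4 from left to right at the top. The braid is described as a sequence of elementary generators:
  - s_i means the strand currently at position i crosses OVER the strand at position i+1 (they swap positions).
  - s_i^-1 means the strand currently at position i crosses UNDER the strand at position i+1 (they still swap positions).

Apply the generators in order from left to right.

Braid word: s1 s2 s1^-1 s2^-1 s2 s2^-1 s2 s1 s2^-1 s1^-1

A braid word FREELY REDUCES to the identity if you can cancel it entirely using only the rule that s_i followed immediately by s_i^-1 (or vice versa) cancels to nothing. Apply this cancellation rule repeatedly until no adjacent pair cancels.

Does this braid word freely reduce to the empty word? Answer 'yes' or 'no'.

Answer: yes

Derivation:
Gen 1 (s1): push. Stack: [s1]
Gen 2 (s2): push. Stack: [s1 s2]
Gen 3 (s1^-1): push. Stack: [s1 s2 s1^-1]
Gen 4 (s2^-1): push. Stack: [s1 s2 s1^-1 s2^-1]
Gen 5 (s2): cancels prior s2^-1. Stack: [s1 s2 s1^-1]
Gen 6 (s2^-1): push. Stack: [s1 s2 s1^-1 s2^-1]
Gen 7 (s2): cancels prior s2^-1. Stack: [s1 s2 s1^-1]
Gen 8 (s1): cancels prior s1^-1. Stack: [s1 s2]
Gen 9 (s2^-1): cancels prior s2. Stack: [s1]
Gen 10 (s1^-1): cancels prior s1. Stack: []
Reduced word: (empty)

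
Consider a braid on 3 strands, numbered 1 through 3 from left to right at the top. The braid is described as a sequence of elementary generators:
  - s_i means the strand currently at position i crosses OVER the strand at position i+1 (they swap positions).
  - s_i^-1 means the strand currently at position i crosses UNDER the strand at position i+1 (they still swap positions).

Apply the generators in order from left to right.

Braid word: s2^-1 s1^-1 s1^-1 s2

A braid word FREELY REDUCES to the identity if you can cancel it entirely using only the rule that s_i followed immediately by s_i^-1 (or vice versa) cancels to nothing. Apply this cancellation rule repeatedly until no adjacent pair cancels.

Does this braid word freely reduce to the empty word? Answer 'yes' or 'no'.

Gen 1 (s2^-1): push. Stack: [s2^-1]
Gen 2 (s1^-1): push. Stack: [s2^-1 s1^-1]
Gen 3 (s1^-1): push. Stack: [s2^-1 s1^-1 s1^-1]
Gen 4 (s2): push. Stack: [s2^-1 s1^-1 s1^-1 s2]
Reduced word: s2^-1 s1^-1 s1^-1 s2

Answer: no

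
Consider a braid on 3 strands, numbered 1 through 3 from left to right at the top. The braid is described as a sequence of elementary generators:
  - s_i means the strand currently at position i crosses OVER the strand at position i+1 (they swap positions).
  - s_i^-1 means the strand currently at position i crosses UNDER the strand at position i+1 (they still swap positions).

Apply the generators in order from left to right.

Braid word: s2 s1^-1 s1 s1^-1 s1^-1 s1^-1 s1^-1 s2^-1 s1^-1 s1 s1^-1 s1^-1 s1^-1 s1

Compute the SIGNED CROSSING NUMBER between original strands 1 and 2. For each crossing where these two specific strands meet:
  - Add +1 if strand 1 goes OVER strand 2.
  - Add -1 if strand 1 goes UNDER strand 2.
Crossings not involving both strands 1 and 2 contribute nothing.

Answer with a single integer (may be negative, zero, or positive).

Gen 1: crossing 2x3. Both 1&2? no. Sum: 0
Gen 2: crossing 1x3. Both 1&2? no. Sum: 0
Gen 3: crossing 3x1. Both 1&2? no. Sum: 0
Gen 4: crossing 1x3. Both 1&2? no. Sum: 0
Gen 5: crossing 3x1. Both 1&2? no. Sum: 0
Gen 6: crossing 1x3. Both 1&2? no. Sum: 0
Gen 7: crossing 3x1. Both 1&2? no. Sum: 0
Gen 8: crossing 3x2. Both 1&2? no. Sum: 0
Gen 9: 1 under 2. Both 1&2? yes. Contrib: -1. Sum: -1
Gen 10: 2 over 1. Both 1&2? yes. Contrib: -1. Sum: -2
Gen 11: 1 under 2. Both 1&2? yes. Contrib: -1. Sum: -3
Gen 12: 2 under 1. Both 1&2? yes. Contrib: +1. Sum: -2
Gen 13: 1 under 2. Both 1&2? yes. Contrib: -1. Sum: -3
Gen 14: 2 over 1. Both 1&2? yes. Contrib: -1. Sum: -4

Answer: -4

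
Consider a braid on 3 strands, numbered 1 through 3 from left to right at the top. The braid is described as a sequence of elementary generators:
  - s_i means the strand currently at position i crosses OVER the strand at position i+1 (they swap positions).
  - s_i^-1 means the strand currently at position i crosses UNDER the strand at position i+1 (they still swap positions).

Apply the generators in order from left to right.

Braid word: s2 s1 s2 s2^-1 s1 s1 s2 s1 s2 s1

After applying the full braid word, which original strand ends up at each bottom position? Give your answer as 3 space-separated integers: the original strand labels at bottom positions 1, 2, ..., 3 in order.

Gen 1 (s2): strand 2 crosses over strand 3. Perm now: [1 3 2]
Gen 2 (s1): strand 1 crosses over strand 3. Perm now: [3 1 2]
Gen 3 (s2): strand 1 crosses over strand 2. Perm now: [3 2 1]
Gen 4 (s2^-1): strand 2 crosses under strand 1. Perm now: [3 1 2]
Gen 5 (s1): strand 3 crosses over strand 1. Perm now: [1 3 2]
Gen 6 (s1): strand 1 crosses over strand 3. Perm now: [3 1 2]
Gen 7 (s2): strand 1 crosses over strand 2. Perm now: [3 2 1]
Gen 8 (s1): strand 3 crosses over strand 2. Perm now: [2 3 1]
Gen 9 (s2): strand 3 crosses over strand 1. Perm now: [2 1 3]
Gen 10 (s1): strand 2 crosses over strand 1. Perm now: [1 2 3]

Answer: 1 2 3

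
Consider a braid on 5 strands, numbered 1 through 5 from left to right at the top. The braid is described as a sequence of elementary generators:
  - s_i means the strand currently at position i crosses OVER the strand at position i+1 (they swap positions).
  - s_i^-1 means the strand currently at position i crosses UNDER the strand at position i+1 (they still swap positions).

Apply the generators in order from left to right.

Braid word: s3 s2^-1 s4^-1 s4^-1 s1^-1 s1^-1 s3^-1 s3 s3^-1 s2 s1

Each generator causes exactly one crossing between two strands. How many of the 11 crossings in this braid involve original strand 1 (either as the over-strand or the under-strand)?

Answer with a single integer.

Gen 1: crossing 3x4. Involves strand 1? no. Count so far: 0
Gen 2: crossing 2x4. Involves strand 1? no. Count so far: 0
Gen 3: crossing 3x5. Involves strand 1? no. Count so far: 0
Gen 4: crossing 5x3. Involves strand 1? no. Count so far: 0
Gen 5: crossing 1x4. Involves strand 1? yes. Count so far: 1
Gen 6: crossing 4x1. Involves strand 1? yes. Count so far: 2
Gen 7: crossing 2x3. Involves strand 1? no. Count so far: 2
Gen 8: crossing 3x2. Involves strand 1? no. Count so far: 2
Gen 9: crossing 2x3. Involves strand 1? no. Count so far: 2
Gen 10: crossing 4x3. Involves strand 1? no. Count so far: 2
Gen 11: crossing 1x3. Involves strand 1? yes. Count so far: 3

Answer: 3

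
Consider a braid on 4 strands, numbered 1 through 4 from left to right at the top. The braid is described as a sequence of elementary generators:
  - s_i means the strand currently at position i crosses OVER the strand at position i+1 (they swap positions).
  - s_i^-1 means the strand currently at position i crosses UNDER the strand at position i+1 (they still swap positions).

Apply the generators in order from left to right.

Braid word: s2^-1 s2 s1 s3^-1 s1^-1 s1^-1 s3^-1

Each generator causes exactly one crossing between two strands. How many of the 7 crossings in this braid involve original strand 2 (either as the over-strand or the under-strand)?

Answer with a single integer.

Answer: 5

Derivation:
Gen 1: crossing 2x3. Involves strand 2? yes. Count so far: 1
Gen 2: crossing 3x2. Involves strand 2? yes. Count so far: 2
Gen 3: crossing 1x2. Involves strand 2? yes. Count so far: 3
Gen 4: crossing 3x4. Involves strand 2? no. Count so far: 3
Gen 5: crossing 2x1. Involves strand 2? yes. Count so far: 4
Gen 6: crossing 1x2. Involves strand 2? yes. Count so far: 5
Gen 7: crossing 4x3. Involves strand 2? no. Count so far: 5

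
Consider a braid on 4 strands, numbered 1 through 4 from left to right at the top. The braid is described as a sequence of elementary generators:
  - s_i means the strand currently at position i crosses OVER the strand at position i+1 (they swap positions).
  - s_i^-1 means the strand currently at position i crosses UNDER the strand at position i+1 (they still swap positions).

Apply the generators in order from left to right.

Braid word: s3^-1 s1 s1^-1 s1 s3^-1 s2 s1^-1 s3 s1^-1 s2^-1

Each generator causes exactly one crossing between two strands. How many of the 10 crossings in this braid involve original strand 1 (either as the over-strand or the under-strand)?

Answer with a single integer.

Answer: 5

Derivation:
Gen 1: crossing 3x4. Involves strand 1? no. Count so far: 0
Gen 2: crossing 1x2. Involves strand 1? yes. Count so far: 1
Gen 3: crossing 2x1. Involves strand 1? yes. Count so far: 2
Gen 4: crossing 1x2. Involves strand 1? yes. Count so far: 3
Gen 5: crossing 4x3. Involves strand 1? no. Count so far: 3
Gen 6: crossing 1x3. Involves strand 1? yes. Count so far: 4
Gen 7: crossing 2x3. Involves strand 1? no. Count so far: 4
Gen 8: crossing 1x4. Involves strand 1? yes. Count so far: 5
Gen 9: crossing 3x2. Involves strand 1? no. Count so far: 5
Gen 10: crossing 3x4. Involves strand 1? no. Count so far: 5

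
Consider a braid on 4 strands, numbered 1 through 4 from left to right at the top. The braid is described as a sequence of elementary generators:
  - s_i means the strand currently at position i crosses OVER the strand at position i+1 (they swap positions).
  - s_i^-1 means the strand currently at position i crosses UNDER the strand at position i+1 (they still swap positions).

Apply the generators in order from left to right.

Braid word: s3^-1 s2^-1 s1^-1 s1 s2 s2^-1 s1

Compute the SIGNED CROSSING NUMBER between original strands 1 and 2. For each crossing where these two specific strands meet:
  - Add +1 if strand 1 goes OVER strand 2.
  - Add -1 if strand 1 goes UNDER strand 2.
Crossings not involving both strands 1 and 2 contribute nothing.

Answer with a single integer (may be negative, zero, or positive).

Answer: 0

Derivation:
Gen 1: crossing 3x4. Both 1&2? no. Sum: 0
Gen 2: crossing 2x4. Both 1&2? no. Sum: 0
Gen 3: crossing 1x4. Both 1&2? no. Sum: 0
Gen 4: crossing 4x1. Both 1&2? no. Sum: 0
Gen 5: crossing 4x2. Both 1&2? no. Sum: 0
Gen 6: crossing 2x4. Both 1&2? no. Sum: 0
Gen 7: crossing 1x4. Both 1&2? no. Sum: 0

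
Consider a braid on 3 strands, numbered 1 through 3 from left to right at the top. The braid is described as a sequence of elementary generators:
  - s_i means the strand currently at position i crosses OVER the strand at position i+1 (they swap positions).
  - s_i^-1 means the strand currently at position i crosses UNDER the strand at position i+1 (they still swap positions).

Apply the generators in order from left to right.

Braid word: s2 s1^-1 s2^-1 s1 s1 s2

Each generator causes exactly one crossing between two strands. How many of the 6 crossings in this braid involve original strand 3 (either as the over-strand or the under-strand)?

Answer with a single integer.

Answer: 4

Derivation:
Gen 1: crossing 2x3. Involves strand 3? yes. Count so far: 1
Gen 2: crossing 1x3. Involves strand 3? yes. Count so far: 2
Gen 3: crossing 1x2. Involves strand 3? no. Count so far: 2
Gen 4: crossing 3x2. Involves strand 3? yes. Count so far: 3
Gen 5: crossing 2x3. Involves strand 3? yes. Count so far: 4
Gen 6: crossing 2x1. Involves strand 3? no. Count so far: 4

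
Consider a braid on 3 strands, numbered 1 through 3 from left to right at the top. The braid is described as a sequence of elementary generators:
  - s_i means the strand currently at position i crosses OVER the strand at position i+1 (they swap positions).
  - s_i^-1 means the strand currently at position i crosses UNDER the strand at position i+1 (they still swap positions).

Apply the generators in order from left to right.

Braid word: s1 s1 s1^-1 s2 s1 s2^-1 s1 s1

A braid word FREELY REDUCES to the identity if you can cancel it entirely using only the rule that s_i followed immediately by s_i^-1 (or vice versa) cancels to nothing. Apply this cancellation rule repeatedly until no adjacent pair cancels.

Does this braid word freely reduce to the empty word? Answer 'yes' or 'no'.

Answer: no

Derivation:
Gen 1 (s1): push. Stack: [s1]
Gen 2 (s1): push. Stack: [s1 s1]
Gen 3 (s1^-1): cancels prior s1. Stack: [s1]
Gen 4 (s2): push. Stack: [s1 s2]
Gen 5 (s1): push. Stack: [s1 s2 s1]
Gen 6 (s2^-1): push. Stack: [s1 s2 s1 s2^-1]
Gen 7 (s1): push. Stack: [s1 s2 s1 s2^-1 s1]
Gen 8 (s1): push. Stack: [s1 s2 s1 s2^-1 s1 s1]
Reduced word: s1 s2 s1 s2^-1 s1 s1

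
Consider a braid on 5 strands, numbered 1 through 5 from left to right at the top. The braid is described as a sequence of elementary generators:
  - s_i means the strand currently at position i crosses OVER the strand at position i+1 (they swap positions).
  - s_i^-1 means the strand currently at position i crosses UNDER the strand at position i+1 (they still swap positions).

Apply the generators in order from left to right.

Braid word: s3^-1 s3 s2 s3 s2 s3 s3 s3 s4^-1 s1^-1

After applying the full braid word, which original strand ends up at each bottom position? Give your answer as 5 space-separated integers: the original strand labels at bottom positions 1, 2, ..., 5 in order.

Gen 1 (s3^-1): strand 3 crosses under strand 4. Perm now: [1 2 4 3 5]
Gen 2 (s3): strand 4 crosses over strand 3. Perm now: [1 2 3 4 5]
Gen 3 (s2): strand 2 crosses over strand 3. Perm now: [1 3 2 4 5]
Gen 4 (s3): strand 2 crosses over strand 4. Perm now: [1 3 4 2 5]
Gen 5 (s2): strand 3 crosses over strand 4. Perm now: [1 4 3 2 5]
Gen 6 (s3): strand 3 crosses over strand 2. Perm now: [1 4 2 3 5]
Gen 7 (s3): strand 2 crosses over strand 3. Perm now: [1 4 3 2 5]
Gen 8 (s3): strand 3 crosses over strand 2. Perm now: [1 4 2 3 5]
Gen 9 (s4^-1): strand 3 crosses under strand 5. Perm now: [1 4 2 5 3]
Gen 10 (s1^-1): strand 1 crosses under strand 4. Perm now: [4 1 2 5 3]

Answer: 4 1 2 5 3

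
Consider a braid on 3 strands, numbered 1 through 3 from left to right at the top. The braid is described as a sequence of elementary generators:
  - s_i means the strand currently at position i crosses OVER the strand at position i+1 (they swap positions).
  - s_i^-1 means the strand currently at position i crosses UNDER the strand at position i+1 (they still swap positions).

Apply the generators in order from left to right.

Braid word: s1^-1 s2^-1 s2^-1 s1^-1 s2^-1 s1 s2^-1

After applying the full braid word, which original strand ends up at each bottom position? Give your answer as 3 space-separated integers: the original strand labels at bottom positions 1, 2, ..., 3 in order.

Gen 1 (s1^-1): strand 1 crosses under strand 2. Perm now: [2 1 3]
Gen 2 (s2^-1): strand 1 crosses under strand 3. Perm now: [2 3 1]
Gen 3 (s2^-1): strand 3 crosses under strand 1. Perm now: [2 1 3]
Gen 4 (s1^-1): strand 2 crosses under strand 1. Perm now: [1 2 3]
Gen 5 (s2^-1): strand 2 crosses under strand 3. Perm now: [1 3 2]
Gen 6 (s1): strand 1 crosses over strand 3. Perm now: [3 1 2]
Gen 7 (s2^-1): strand 1 crosses under strand 2. Perm now: [3 2 1]

Answer: 3 2 1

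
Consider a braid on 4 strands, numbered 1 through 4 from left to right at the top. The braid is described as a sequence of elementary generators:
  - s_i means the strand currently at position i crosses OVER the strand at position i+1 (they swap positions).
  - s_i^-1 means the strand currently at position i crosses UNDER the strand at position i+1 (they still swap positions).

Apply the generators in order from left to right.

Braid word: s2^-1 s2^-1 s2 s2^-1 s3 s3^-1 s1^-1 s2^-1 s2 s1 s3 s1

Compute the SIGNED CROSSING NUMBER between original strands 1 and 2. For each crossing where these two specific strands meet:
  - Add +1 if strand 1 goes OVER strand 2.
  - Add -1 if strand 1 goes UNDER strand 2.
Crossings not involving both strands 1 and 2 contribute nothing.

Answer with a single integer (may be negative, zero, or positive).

Gen 1: crossing 2x3. Both 1&2? no. Sum: 0
Gen 2: crossing 3x2. Both 1&2? no. Sum: 0
Gen 3: crossing 2x3. Both 1&2? no. Sum: 0
Gen 4: crossing 3x2. Both 1&2? no. Sum: 0
Gen 5: crossing 3x4. Both 1&2? no. Sum: 0
Gen 6: crossing 4x3. Both 1&2? no. Sum: 0
Gen 7: 1 under 2. Both 1&2? yes. Contrib: -1. Sum: -1
Gen 8: crossing 1x3. Both 1&2? no. Sum: -1
Gen 9: crossing 3x1. Both 1&2? no. Sum: -1
Gen 10: 2 over 1. Both 1&2? yes. Contrib: -1. Sum: -2
Gen 11: crossing 3x4. Both 1&2? no. Sum: -2
Gen 12: 1 over 2. Both 1&2? yes. Contrib: +1. Sum: -1

Answer: -1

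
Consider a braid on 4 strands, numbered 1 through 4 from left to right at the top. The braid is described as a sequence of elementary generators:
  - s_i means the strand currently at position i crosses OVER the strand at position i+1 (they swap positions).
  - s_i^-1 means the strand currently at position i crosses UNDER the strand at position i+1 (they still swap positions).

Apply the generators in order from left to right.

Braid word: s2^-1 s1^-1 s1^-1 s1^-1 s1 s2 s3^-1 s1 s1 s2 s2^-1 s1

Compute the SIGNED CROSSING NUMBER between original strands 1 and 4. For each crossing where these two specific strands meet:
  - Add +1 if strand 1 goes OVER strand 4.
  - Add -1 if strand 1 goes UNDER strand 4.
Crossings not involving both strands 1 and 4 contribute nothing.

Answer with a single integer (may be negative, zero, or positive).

Gen 1: crossing 2x3. Both 1&4? no. Sum: 0
Gen 2: crossing 1x3. Both 1&4? no. Sum: 0
Gen 3: crossing 3x1. Both 1&4? no. Sum: 0
Gen 4: crossing 1x3. Both 1&4? no. Sum: 0
Gen 5: crossing 3x1. Both 1&4? no. Sum: 0
Gen 6: crossing 3x2. Both 1&4? no. Sum: 0
Gen 7: crossing 3x4. Both 1&4? no. Sum: 0
Gen 8: crossing 1x2. Both 1&4? no. Sum: 0
Gen 9: crossing 2x1. Both 1&4? no. Sum: 0
Gen 10: crossing 2x4. Both 1&4? no. Sum: 0
Gen 11: crossing 4x2. Both 1&4? no. Sum: 0
Gen 12: crossing 1x2. Both 1&4? no. Sum: 0

Answer: 0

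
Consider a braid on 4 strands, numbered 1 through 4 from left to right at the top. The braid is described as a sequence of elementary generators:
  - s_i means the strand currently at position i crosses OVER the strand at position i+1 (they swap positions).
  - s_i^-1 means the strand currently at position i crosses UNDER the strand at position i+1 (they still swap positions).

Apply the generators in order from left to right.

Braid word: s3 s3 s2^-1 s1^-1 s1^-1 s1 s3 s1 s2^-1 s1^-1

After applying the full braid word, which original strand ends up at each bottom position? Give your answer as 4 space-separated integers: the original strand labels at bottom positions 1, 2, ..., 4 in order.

Answer: 4 1 3 2

Derivation:
Gen 1 (s3): strand 3 crosses over strand 4. Perm now: [1 2 4 3]
Gen 2 (s3): strand 4 crosses over strand 3. Perm now: [1 2 3 4]
Gen 3 (s2^-1): strand 2 crosses under strand 3. Perm now: [1 3 2 4]
Gen 4 (s1^-1): strand 1 crosses under strand 3. Perm now: [3 1 2 4]
Gen 5 (s1^-1): strand 3 crosses under strand 1. Perm now: [1 3 2 4]
Gen 6 (s1): strand 1 crosses over strand 3. Perm now: [3 1 2 4]
Gen 7 (s3): strand 2 crosses over strand 4. Perm now: [3 1 4 2]
Gen 8 (s1): strand 3 crosses over strand 1. Perm now: [1 3 4 2]
Gen 9 (s2^-1): strand 3 crosses under strand 4. Perm now: [1 4 3 2]
Gen 10 (s1^-1): strand 1 crosses under strand 4. Perm now: [4 1 3 2]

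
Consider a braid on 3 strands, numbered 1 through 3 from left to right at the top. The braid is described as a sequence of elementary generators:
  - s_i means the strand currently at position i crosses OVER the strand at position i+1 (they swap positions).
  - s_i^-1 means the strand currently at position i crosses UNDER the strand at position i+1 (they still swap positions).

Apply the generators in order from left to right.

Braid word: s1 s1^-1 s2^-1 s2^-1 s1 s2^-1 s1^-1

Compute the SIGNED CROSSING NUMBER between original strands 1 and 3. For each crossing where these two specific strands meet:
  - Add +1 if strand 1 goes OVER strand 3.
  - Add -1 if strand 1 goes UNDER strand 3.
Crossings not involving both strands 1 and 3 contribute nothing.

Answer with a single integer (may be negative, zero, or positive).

Gen 1: crossing 1x2. Both 1&3? no. Sum: 0
Gen 2: crossing 2x1. Both 1&3? no. Sum: 0
Gen 3: crossing 2x3. Both 1&3? no. Sum: 0
Gen 4: crossing 3x2. Both 1&3? no. Sum: 0
Gen 5: crossing 1x2. Both 1&3? no. Sum: 0
Gen 6: 1 under 3. Both 1&3? yes. Contrib: -1. Sum: -1
Gen 7: crossing 2x3. Both 1&3? no. Sum: -1

Answer: -1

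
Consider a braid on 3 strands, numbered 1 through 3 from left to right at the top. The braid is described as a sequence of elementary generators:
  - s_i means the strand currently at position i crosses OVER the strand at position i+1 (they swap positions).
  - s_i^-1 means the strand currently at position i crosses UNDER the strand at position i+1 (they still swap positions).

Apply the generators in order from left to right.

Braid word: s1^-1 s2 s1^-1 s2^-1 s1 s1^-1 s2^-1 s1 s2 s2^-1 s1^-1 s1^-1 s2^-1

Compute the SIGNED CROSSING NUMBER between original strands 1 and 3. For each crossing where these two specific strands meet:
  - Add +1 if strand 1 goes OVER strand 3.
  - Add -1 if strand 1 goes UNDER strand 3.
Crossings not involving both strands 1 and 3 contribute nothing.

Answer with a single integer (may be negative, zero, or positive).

Gen 1: crossing 1x2. Both 1&3? no. Sum: 0
Gen 2: 1 over 3. Both 1&3? yes. Contrib: +1. Sum: 1
Gen 3: crossing 2x3. Both 1&3? no. Sum: 1
Gen 4: crossing 2x1. Both 1&3? no. Sum: 1
Gen 5: 3 over 1. Both 1&3? yes. Contrib: -1. Sum: 0
Gen 6: 1 under 3. Both 1&3? yes. Contrib: -1. Sum: -1
Gen 7: crossing 1x2. Both 1&3? no. Sum: -1
Gen 8: crossing 3x2. Both 1&3? no. Sum: -1
Gen 9: 3 over 1. Both 1&3? yes. Contrib: -1. Sum: -2
Gen 10: 1 under 3. Both 1&3? yes. Contrib: -1. Sum: -3
Gen 11: crossing 2x3. Both 1&3? no. Sum: -3
Gen 12: crossing 3x2. Both 1&3? no. Sum: -3
Gen 13: 3 under 1. Both 1&3? yes. Contrib: +1. Sum: -2

Answer: -2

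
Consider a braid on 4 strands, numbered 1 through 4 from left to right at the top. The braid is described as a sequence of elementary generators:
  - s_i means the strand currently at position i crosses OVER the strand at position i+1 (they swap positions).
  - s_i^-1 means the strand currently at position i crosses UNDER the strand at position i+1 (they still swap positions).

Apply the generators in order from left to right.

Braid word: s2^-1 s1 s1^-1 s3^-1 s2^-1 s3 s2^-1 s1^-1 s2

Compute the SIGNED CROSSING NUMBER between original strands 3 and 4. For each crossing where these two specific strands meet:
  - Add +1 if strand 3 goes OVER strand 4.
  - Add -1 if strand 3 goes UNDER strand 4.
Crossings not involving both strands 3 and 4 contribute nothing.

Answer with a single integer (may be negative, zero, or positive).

Gen 1: crossing 2x3. Both 3&4? no. Sum: 0
Gen 2: crossing 1x3. Both 3&4? no. Sum: 0
Gen 3: crossing 3x1. Both 3&4? no. Sum: 0
Gen 4: crossing 2x4. Both 3&4? no. Sum: 0
Gen 5: 3 under 4. Both 3&4? yes. Contrib: -1. Sum: -1
Gen 6: crossing 3x2. Both 3&4? no. Sum: -1
Gen 7: crossing 4x2. Both 3&4? no. Sum: -1
Gen 8: crossing 1x2. Both 3&4? no. Sum: -1
Gen 9: crossing 1x4. Both 3&4? no. Sum: -1

Answer: -1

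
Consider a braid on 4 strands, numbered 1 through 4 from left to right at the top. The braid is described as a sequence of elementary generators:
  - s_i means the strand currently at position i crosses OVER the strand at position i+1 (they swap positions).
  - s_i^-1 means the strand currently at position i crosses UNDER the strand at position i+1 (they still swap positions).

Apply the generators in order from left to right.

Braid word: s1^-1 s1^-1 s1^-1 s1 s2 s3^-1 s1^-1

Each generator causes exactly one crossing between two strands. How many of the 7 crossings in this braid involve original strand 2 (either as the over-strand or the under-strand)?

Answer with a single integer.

Gen 1: crossing 1x2. Involves strand 2? yes. Count so far: 1
Gen 2: crossing 2x1. Involves strand 2? yes. Count so far: 2
Gen 3: crossing 1x2. Involves strand 2? yes. Count so far: 3
Gen 4: crossing 2x1. Involves strand 2? yes. Count so far: 4
Gen 5: crossing 2x3. Involves strand 2? yes. Count so far: 5
Gen 6: crossing 2x4. Involves strand 2? yes. Count so far: 6
Gen 7: crossing 1x3. Involves strand 2? no. Count so far: 6

Answer: 6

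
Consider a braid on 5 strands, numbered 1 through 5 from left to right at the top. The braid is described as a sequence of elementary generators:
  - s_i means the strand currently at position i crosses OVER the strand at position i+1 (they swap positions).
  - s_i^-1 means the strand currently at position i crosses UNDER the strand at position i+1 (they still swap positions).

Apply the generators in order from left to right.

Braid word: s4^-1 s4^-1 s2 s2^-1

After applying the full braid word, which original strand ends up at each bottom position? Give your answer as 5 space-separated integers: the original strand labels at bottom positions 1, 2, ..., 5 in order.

Gen 1 (s4^-1): strand 4 crosses under strand 5. Perm now: [1 2 3 5 4]
Gen 2 (s4^-1): strand 5 crosses under strand 4. Perm now: [1 2 3 4 5]
Gen 3 (s2): strand 2 crosses over strand 3. Perm now: [1 3 2 4 5]
Gen 4 (s2^-1): strand 3 crosses under strand 2. Perm now: [1 2 3 4 5]

Answer: 1 2 3 4 5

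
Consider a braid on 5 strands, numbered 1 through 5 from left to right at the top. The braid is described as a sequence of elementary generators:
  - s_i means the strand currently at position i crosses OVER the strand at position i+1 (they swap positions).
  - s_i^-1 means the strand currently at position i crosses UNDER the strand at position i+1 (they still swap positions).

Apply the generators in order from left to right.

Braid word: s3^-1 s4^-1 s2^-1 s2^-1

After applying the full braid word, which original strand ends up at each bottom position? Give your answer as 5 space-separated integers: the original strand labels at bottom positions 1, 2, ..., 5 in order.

Gen 1 (s3^-1): strand 3 crosses under strand 4. Perm now: [1 2 4 3 5]
Gen 2 (s4^-1): strand 3 crosses under strand 5. Perm now: [1 2 4 5 3]
Gen 3 (s2^-1): strand 2 crosses under strand 4. Perm now: [1 4 2 5 3]
Gen 4 (s2^-1): strand 4 crosses under strand 2. Perm now: [1 2 4 5 3]

Answer: 1 2 4 5 3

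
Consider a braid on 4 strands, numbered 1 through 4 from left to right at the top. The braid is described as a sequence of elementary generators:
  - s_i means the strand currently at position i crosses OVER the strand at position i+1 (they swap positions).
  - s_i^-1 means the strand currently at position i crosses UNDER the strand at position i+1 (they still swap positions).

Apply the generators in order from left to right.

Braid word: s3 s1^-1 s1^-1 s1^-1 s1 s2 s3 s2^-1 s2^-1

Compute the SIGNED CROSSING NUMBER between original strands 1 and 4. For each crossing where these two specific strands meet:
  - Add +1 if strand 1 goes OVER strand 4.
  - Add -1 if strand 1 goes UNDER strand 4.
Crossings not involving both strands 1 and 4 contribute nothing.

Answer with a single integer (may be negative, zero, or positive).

Gen 1: crossing 3x4. Both 1&4? no. Sum: 0
Gen 2: crossing 1x2. Both 1&4? no. Sum: 0
Gen 3: crossing 2x1. Both 1&4? no. Sum: 0
Gen 4: crossing 1x2. Both 1&4? no. Sum: 0
Gen 5: crossing 2x1. Both 1&4? no. Sum: 0
Gen 6: crossing 2x4. Both 1&4? no. Sum: 0
Gen 7: crossing 2x3. Both 1&4? no. Sum: 0
Gen 8: crossing 4x3. Both 1&4? no. Sum: 0
Gen 9: crossing 3x4. Both 1&4? no. Sum: 0

Answer: 0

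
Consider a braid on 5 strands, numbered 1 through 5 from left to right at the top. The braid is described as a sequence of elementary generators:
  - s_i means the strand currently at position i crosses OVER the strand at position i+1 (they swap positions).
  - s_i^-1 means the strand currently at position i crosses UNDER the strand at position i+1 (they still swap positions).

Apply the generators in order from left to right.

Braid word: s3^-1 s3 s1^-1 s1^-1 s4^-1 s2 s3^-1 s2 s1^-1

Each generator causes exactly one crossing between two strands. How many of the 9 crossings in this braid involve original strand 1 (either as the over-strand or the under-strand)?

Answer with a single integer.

Answer: 3

Derivation:
Gen 1: crossing 3x4. Involves strand 1? no. Count so far: 0
Gen 2: crossing 4x3. Involves strand 1? no. Count so far: 0
Gen 3: crossing 1x2. Involves strand 1? yes. Count so far: 1
Gen 4: crossing 2x1. Involves strand 1? yes. Count so far: 2
Gen 5: crossing 4x5. Involves strand 1? no. Count so far: 2
Gen 6: crossing 2x3. Involves strand 1? no. Count so far: 2
Gen 7: crossing 2x5. Involves strand 1? no. Count so far: 2
Gen 8: crossing 3x5. Involves strand 1? no. Count so far: 2
Gen 9: crossing 1x5. Involves strand 1? yes. Count so far: 3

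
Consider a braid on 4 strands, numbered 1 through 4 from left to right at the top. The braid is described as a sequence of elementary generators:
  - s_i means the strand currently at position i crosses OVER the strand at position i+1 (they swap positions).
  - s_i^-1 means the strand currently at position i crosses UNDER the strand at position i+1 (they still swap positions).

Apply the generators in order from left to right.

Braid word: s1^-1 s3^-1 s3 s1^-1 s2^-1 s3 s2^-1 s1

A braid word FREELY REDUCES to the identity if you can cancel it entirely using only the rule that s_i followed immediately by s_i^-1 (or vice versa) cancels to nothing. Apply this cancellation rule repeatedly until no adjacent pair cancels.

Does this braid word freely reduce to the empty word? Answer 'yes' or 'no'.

Answer: no

Derivation:
Gen 1 (s1^-1): push. Stack: [s1^-1]
Gen 2 (s3^-1): push. Stack: [s1^-1 s3^-1]
Gen 3 (s3): cancels prior s3^-1. Stack: [s1^-1]
Gen 4 (s1^-1): push. Stack: [s1^-1 s1^-1]
Gen 5 (s2^-1): push. Stack: [s1^-1 s1^-1 s2^-1]
Gen 6 (s3): push. Stack: [s1^-1 s1^-1 s2^-1 s3]
Gen 7 (s2^-1): push. Stack: [s1^-1 s1^-1 s2^-1 s3 s2^-1]
Gen 8 (s1): push. Stack: [s1^-1 s1^-1 s2^-1 s3 s2^-1 s1]
Reduced word: s1^-1 s1^-1 s2^-1 s3 s2^-1 s1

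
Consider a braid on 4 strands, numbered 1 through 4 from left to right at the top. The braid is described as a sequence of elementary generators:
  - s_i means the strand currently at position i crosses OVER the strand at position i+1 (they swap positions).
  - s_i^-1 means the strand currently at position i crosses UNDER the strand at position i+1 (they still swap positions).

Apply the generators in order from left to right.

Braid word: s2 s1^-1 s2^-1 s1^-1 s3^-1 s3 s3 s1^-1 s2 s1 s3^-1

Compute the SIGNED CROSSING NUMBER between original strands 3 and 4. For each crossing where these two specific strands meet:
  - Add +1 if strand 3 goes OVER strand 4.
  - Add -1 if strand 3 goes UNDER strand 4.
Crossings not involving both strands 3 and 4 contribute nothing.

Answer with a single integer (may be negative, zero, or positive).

Answer: 1

Derivation:
Gen 1: crossing 2x3. Both 3&4? no. Sum: 0
Gen 2: crossing 1x3. Both 3&4? no. Sum: 0
Gen 3: crossing 1x2. Both 3&4? no. Sum: 0
Gen 4: crossing 3x2. Both 3&4? no. Sum: 0
Gen 5: crossing 1x4. Both 3&4? no. Sum: 0
Gen 6: crossing 4x1. Both 3&4? no. Sum: 0
Gen 7: crossing 1x4. Both 3&4? no. Sum: 0
Gen 8: crossing 2x3. Both 3&4? no. Sum: 0
Gen 9: crossing 2x4. Both 3&4? no. Sum: 0
Gen 10: 3 over 4. Both 3&4? yes. Contrib: +1. Sum: 1
Gen 11: crossing 2x1. Both 3&4? no. Sum: 1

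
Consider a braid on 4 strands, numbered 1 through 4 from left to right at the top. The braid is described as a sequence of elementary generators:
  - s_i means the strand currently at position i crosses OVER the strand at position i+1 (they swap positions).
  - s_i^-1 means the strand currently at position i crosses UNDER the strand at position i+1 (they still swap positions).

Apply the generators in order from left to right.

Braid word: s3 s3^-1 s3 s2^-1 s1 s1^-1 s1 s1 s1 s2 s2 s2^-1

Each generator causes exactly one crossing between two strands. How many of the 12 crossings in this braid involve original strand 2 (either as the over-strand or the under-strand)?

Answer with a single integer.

Answer: 4

Derivation:
Gen 1: crossing 3x4. Involves strand 2? no. Count so far: 0
Gen 2: crossing 4x3. Involves strand 2? no. Count so far: 0
Gen 3: crossing 3x4. Involves strand 2? no. Count so far: 0
Gen 4: crossing 2x4. Involves strand 2? yes. Count so far: 1
Gen 5: crossing 1x4. Involves strand 2? no. Count so far: 1
Gen 6: crossing 4x1. Involves strand 2? no. Count so far: 1
Gen 7: crossing 1x4. Involves strand 2? no. Count so far: 1
Gen 8: crossing 4x1. Involves strand 2? no. Count so far: 1
Gen 9: crossing 1x4. Involves strand 2? no. Count so far: 1
Gen 10: crossing 1x2. Involves strand 2? yes. Count so far: 2
Gen 11: crossing 2x1. Involves strand 2? yes. Count so far: 3
Gen 12: crossing 1x2. Involves strand 2? yes. Count so far: 4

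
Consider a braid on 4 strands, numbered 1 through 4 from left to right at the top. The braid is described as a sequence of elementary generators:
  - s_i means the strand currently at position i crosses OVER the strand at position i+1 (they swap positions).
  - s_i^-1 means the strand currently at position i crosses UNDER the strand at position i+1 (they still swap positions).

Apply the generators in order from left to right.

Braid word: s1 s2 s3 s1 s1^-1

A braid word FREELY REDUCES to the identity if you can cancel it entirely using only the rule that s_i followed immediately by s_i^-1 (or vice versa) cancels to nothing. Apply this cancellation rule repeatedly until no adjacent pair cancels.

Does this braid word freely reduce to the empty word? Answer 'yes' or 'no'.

Gen 1 (s1): push. Stack: [s1]
Gen 2 (s2): push. Stack: [s1 s2]
Gen 3 (s3): push. Stack: [s1 s2 s3]
Gen 4 (s1): push. Stack: [s1 s2 s3 s1]
Gen 5 (s1^-1): cancels prior s1. Stack: [s1 s2 s3]
Reduced word: s1 s2 s3

Answer: no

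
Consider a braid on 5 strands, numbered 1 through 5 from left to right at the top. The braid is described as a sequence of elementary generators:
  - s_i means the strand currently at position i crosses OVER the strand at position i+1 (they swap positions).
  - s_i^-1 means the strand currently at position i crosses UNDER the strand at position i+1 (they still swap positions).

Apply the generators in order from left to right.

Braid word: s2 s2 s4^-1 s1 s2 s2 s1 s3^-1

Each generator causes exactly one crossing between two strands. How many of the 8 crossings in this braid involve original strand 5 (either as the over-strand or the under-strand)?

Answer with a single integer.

Gen 1: crossing 2x3. Involves strand 5? no. Count so far: 0
Gen 2: crossing 3x2. Involves strand 5? no. Count so far: 0
Gen 3: crossing 4x5. Involves strand 5? yes. Count so far: 1
Gen 4: crossing 1x2. Involves strand 5? no. Count so far: 1
Gen 5: crossing 1x3. Involves strand 5? no. Count so far: 1
Gen 6: crossing 3x1. Involves strand 5? no. Count so far: 1
Gen 7: crossing 2x1. Involves strand 5? no. Count so far: 1
Gen 8: crossing 3x5. Involves strand 5? yes. Count so far: 2

Answer: 2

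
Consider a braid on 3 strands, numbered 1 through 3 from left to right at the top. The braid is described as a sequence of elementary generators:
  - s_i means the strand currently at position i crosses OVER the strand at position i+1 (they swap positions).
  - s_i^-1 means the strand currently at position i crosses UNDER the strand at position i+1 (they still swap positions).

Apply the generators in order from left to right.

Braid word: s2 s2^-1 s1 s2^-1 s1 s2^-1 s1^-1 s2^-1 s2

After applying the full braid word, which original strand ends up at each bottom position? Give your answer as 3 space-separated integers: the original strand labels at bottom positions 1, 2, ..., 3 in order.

Gen 1 (s2): strand 2 crosses over strand 3. Perm now: [1 3 2]
Gen 2 (s2^-1): strand 3 crosses under strand 2. Perm now: [1 2 3]
Gen 3 (s1): strand 1 crosses over strand 2. Perm now: [2 1 3]
Gen 4 (s2^-1): strand 1 crosses under strand 3. Perm now: [2 3 1]
Gen 5 (s1): strand 2 crosses over strand 3. Perm now: [3 2 1]
Gen 6 (s2^-1): strand 2 crosses under strand 1. Perm now: [3 1 2]
Gen 7 (s1^-1): strand 3 crosses under strand 1. Perm now: [1 3 2]
Gen 8 (s2^-1): strand 3 crosses under strand 2. Perm now: [1 2 3]
Gen 9 (s2): strand 2 crosses over strand 3. Perm now: [1 3 2]

Answer: 1 3 2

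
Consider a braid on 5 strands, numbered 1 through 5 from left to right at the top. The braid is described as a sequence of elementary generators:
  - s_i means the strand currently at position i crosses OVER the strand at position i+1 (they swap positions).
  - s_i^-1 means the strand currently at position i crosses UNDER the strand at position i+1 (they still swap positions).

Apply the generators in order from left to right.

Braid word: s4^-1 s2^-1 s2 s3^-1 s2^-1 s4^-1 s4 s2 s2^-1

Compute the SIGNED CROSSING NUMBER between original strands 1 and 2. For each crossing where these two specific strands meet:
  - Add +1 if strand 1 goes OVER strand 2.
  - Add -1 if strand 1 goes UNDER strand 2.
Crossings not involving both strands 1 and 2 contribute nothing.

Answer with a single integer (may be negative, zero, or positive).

Gen 1: crossing 4x5. Both 1&2? no. Sum: 0
Gen 2: crossing 2x3. Both 1&2? no. Sum: 0
Gen 3: crossing 3x2. Both 1&2? no. Sum: 0
Gen 4: crossing 3x5. Both 1&2? no. Sum: 0
Gen 5: crossing 2x5. Both 1&2? no. Sum: 0
Gen 6: crossing 3x4. Both 1&2? no. Sum: 0
Gen 7: crossing 4x3. Both 1&2? no. Sum: 0
Gen 8: crossing 5x2. Both 1&2? no. Sum: 0
Gen 9: crossing 2x5. Both 1&2? no. Sum: 0

Answer: 0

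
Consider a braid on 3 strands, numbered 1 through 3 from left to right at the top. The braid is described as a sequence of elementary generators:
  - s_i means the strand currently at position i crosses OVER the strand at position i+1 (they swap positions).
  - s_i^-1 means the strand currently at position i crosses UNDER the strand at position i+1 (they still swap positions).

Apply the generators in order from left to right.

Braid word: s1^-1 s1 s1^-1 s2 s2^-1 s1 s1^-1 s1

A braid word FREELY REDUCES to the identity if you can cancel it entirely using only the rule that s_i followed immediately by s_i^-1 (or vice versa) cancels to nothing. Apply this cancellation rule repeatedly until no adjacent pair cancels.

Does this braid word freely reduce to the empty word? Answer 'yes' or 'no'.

Gen 1 (s1^-1): push. Stack: [s1^-1]
Gen 2 (s1): cancels prior s1^-1. Stack: []
Gen 3 (s1^-1): push. Stack: [s1^-1]
Gen 4 (s2): push. Stack: [s1^-1 s2]
Gen 5 (s2^-1): cancels prior s2. Stack: [s1^-1]
Gen 6 (s1): cancels prior s1^-1. Stack: []
Gen 7 (s1^-1): push. Stack: [s1^-1]
Gen 8 (s1): cancels prior s1^-1. Stack: []
Reduced word: (empty)

Answer: yes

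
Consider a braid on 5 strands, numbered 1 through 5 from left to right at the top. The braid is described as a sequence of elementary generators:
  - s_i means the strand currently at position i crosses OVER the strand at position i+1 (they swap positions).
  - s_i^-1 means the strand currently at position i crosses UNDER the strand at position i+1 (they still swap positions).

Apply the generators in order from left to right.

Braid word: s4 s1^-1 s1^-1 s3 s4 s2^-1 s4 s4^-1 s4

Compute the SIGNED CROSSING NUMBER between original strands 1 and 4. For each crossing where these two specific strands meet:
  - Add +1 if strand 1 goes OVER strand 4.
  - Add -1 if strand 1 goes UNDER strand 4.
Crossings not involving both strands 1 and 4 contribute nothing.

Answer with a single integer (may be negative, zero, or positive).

Answer: 0

Derivation:
Gen 1: crossing 4x5. Both 1&4? no. Sum: 0
Gen 2: crossing 1x2. Both 1&4? no. Sum: 0
Gen 3: crossing 2x1. Both 1&4? no. Sum: 0
Gen 4: crossing 3x5. Both 1&4? no. Sum: 0
Gen 5: crossing 3x4. Both 1&4? no. Sum: 0
Gen 6: crossing 2x5. Both 1&4? no. Sum: 0
Gen 7: crossing 4x3. Both 1&4? no. Sum: 0
Gen 8: crossing 3x4. Both 1&4? no. Sum: 0
Gen 9: crossing 4x3. Both 1&4? no. Sum: 0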